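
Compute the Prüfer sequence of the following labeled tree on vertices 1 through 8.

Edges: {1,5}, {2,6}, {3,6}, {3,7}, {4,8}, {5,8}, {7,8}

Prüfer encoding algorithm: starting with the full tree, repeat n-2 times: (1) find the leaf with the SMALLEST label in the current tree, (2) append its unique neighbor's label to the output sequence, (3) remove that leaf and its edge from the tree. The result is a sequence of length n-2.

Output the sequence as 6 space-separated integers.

Answer: 5 6 8 8 3 7

Derivation:
Step 1: leaves = {1,2,4}. Remove smallest leaf 1, emit neighbor 5.
Step 2: leaves = {2,4,5}. Remove smallest leaf 2, emit neighbor 6.
Step 3: leaves = {4,5,6}. Remove smallest leaf 4, emit neighbor 8.
Step 4: leaves = {5,6}. Remove smallest leaf 5, emit neighbor 8.
Step 5: leaves = {6,8}. Remove smallest leaf 6, emit neighbor 3.
Step 6: leaves = {3,8}. Remove smallest leaf 3, emit neighbor 7.
Done: 2 vertices remain (7, 8). Sequence = [5 6 8 8 3 7]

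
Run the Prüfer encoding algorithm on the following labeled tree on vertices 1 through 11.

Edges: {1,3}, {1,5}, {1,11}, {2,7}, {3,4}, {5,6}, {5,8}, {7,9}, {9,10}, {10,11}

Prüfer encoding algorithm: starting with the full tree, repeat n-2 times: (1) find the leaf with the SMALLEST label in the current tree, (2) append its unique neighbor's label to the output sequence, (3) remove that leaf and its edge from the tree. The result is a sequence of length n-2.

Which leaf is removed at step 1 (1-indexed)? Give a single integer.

Answer: 2

Derivation:
Step 1: current leaves = {2,4,6,8}. Remove leaf 2 (neighbor: 7).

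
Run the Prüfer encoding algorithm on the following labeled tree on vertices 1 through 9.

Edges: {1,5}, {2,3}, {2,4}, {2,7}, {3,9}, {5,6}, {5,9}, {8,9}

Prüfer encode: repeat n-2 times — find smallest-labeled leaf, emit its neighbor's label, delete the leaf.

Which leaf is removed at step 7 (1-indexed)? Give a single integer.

Step 1: current leaves = {1,4,6,7,8}. Remove leaf 1 (neighbor: 5).
Step 2: current leaves = {4,6,7,8}. Remove leaf 4 (neighbor: 2).
Step 3: current leaves = {6,7,8}. Remove leaf 6 (neighbor: 5).
Step 4: current leaves = {5,7,8}. Remove leaf 5 (neighbor: 9).
Step 5: current leaves = {7,8}. Remove leaf 7 (neighbor: 2).
Step 6: current leaves = {2,8}. Remove leaf 2 (neighbor: 3).
Step 7: current leaves = {3,8}. Remove leaf 3 (neighbor: 9).

Answer: 3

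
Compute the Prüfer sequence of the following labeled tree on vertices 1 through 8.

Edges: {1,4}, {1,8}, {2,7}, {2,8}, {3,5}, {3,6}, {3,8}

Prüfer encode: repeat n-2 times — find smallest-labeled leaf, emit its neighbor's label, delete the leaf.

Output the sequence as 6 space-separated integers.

Step 1: leaves = {4,5,6,7}. Remove smallest leaf 4, emit neighbor 1.
Step 2: leaves = {1,5,6,7}. Remove smallest leaf 1, emit neighbor 8.
Step 3: leaves = {5,6,7}. Remove smallest leaf 5, emit neighbor 3.
Step 4: leaves = {6,7}. Remove smallest leaf 6, emit neighbor 3.
Step 5: leaves = {3,7}. Remove smallest leaf 3, emit neighbor 8.
Step 6: leaves = {7,8}. Remove smallest leaf 7, emit neighbor 2.
Done: 2 vertices remain (2, 8). Sequence = [1 8 3 3 8 2]

Answer: 1 8 3 3 8 2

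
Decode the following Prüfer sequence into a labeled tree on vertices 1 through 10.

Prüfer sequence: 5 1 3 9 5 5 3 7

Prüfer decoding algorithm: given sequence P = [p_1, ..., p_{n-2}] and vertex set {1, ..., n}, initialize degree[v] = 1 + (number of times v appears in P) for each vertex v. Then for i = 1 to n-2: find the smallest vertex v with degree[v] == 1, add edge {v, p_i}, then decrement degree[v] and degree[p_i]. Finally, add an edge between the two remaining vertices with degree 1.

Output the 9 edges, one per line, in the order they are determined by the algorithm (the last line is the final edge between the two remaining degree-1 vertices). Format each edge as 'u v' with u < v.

Initial degrees: {1:2, 2:1, 3:3, 4:1, 5:4, 6:1, 7:2, 8:1, 9:2, 10:1}
Step 1: smallest deg-1 vertex = 2, p_1 = 5. Add edge {2,5}. Now deg[2]=0, deg[5]=3.
Step 2: smallest deg-1 vertex = 4, p_2 = 1. Add edge {1,4}. Now deg[4]=0, deg[1]=1.
Step 3: smallest deg-1 vertex = 1, p_3 = 3. Add edge {1,3}. Now deg[1]=0, deg[3]=2.
Step 4: smallest deg-1 vertex = 6, p_4 = 9. Add edge {6,9}. Now deg[6]=0, deg[9]=1.
Step 5: smallest deg-1 vertex = 8, p_5 = 5. Add edge {5,8}. Now deg[8]=0, deg[5]=2.
Step 6: smallest deg-1 vertex = 9, p_6 = 5. Add edge {5,9}. Now deg[9]=0, deg[5]=1.
Step 7: smallest deg-1 vertex = 5, p_7 = 3. Add edge {3,5}. Now deg[5]=0, deg[3]=1.
Step 8: smallest deg-1 vertex = 3, p_8 = 7. Add edge {3,7}. Now deg[3]=0, deg[7]=1.
Final: two remaining deg-1 vertices are 7, 10. Add edge {7,10}.

Answer: 2 5
1 4
1 3
6 9
5 8
5 9
3 5
3 7
7 10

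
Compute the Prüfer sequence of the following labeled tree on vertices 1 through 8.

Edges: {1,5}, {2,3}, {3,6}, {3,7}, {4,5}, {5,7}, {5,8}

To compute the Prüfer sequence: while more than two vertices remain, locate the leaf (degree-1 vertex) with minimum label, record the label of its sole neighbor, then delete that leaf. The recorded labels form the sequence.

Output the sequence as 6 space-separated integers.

Answer: 5 3 5 3 7 5

Derivation:
Step 1: leaves = {1,2,4,6,8}. Remove smallest leaf 1, emit neighbor 5.
Step 2: leaves = {2,4,6,8}. Remove smallest leaf 2, emit neighbor 3.
Step 3: leaves = {4,6,8}. Remove smallest leaf 4, emit neighbor 5.
Step 4: leaves = {6,8}. Remove smallest leaf 6, emit neighbor 3.
Step 5: leaves = {3,8}. Remove smallest leaf 3, emit neighbor 7.
Step 6: leaves = {7,8}. Remove smallest leaf 7, emit neighbor 5.
Done: 2 vertices remain (5, 8). Sequence = [5 3 5 3 7 5]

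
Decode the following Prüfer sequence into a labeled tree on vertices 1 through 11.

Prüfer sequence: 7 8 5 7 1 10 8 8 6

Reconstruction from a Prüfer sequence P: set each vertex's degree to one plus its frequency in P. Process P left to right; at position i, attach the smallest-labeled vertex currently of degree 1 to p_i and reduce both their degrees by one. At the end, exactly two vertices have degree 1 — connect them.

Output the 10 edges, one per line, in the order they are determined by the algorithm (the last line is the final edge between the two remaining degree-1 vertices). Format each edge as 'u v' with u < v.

Answer: 2 7
3 8
4 5
5 7
1 7
1 10
8 9
8 10
6 8
6 11

Derivation:
Initial degrees: {1:2, 2:1, 3:1, 4:1, 5:2, 6:2, 7:3, 8:4, 9:1, 10:2, 11:1}
Step 1: smallest deg-1 vertex = 2, p_1 = 7. Add edge {2,7}. Now deg[2]=0, deg[7]=2.
Step 2: smallest deg-1 vertex = 3, p_2 = 8. Add edge {3,8}. Now deg[3]=0, deg[8]=3.
Step 3: smallest deg-1 vertex = 4, p_3 = 5. Add edge {4,5}. Now deg[4]=0, deg[5]=1.
Step 4: smallest deg-1 vertex = 5, p_4 = 7. Add edge {5,7}. Now deg[5]=0, deg[7]=1.
Step 5: smallest deg-1 vertex = 7, p_5 = 1. Add edge {1,7}. Now deg[7]=0, deg[1]=1.
Step 6: smallest deg-1 vertex = 1, p_6 = 10. Add edge {1,10}. Now deg[1]=0, deg[10]=1.
Step 7: smallest deg-1 vertex = 9, p_7 = 8. Add edge {8,9}. Now deg[9]=0, deg[8]=2.
Step 8: smallest deg-1 vertex = 10, p_8 = 8. Add edge {8,10}. Now deg[10]=0, deg[8]=1.
Step 9: smallest deg-1 vertex = 8, p_9 = 6. Add edge {6,8}. Now deg[8]=0, deg[6]=1.
Final: two remaining deg-1 vertices are 6, 11. Add edge {6,11}.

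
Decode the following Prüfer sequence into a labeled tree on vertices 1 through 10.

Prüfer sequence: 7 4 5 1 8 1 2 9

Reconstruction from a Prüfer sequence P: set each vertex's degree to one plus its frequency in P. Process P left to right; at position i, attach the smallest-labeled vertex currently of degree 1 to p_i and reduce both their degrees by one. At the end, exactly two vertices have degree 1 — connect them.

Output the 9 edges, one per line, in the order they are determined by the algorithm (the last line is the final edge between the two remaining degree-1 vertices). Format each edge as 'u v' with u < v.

Answer: 3 7
4 6
4 5
1 5
7 8
1 8
1 2
2 9
9 10

Derivation:
Initial degrees: {1:3, 2:2, 3:1, 4:2, 5:2, 6:1, 7:2, 8:2, 9:2, 10:1}
Step 1: smallest deg-1 vertex = 3, p_1 = 7. Add edge {3,7}. Now deg[3]=0, deg[7]=1.
Step 2: smallest deg-1 vertex = 6, p_2 = 4. Add edge {4,6}. Now deg[6]=0, deg[4]=1.
Step 3: smallest deg-1 vertex = 4, p_3 = 5. Add edge {4,5}. Now deg[4]=0, deg[5]=1.
Step 4: smallest deg-1 vertex = 5, p_4 = 1. Add edge {1,5}. Now deg[5]=0, deg[1]=2.
Step 5: smallest deg-1 vertex = 7, p_5 = 8. Add edge {7,8}. Now deg[7]=0, deg[8]=1.
Step 6: smallest deg-1 vertex = 8, p_6 = 1. Add edge {1,8}. Now deg[8]=0, deg[1]=1.
Step 7: smallest deg-1 vertex = 1, p_7 = 2. Add edge {1,2}. Now deg[1]=0, deg[2]=1.
Step 8: smallest deg-1 vertex = 2, p_8 = 9. Add edge {2,9}. Now deg[2]=0, deg[9]=1.
Final: two remaining deg-1 vertices are 9, 10. Add edge {9,10}.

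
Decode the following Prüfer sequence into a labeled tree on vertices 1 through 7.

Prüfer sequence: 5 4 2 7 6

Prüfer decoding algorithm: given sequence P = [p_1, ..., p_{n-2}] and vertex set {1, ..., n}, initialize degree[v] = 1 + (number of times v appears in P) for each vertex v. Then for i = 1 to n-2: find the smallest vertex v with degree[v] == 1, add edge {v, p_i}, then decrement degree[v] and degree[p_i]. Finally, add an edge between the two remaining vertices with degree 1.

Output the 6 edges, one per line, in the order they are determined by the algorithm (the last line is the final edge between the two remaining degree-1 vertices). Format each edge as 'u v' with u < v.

Initial degrees: {1:1, 2:2, 3:1, 4:2, 5:2, 6:2, 7:2}
Step 1: smallest deg-1 vertex = 1, p_1 = 5. Add edge {1,5}. Now deg[1]=0, deg[5]=1.
Step 2: smallest deg-1 vertex = 3, p_2 = 4. Add edge {3,4}. Now deg[3]=0, deg[4]=1.
Step 3: smallest deg-1 vertex = 4, p_3 = 2. Add edge {2,4}. Now deg[4]=0, deg[2]=1.
Step 4: smallest deg-1 vertex = 2, p_4 = 7. Add edge {2,7}. Now deg[2]=0, deg[7]=1.
Step 5: smallest deg-1 vertex = 5, p_5 = 6. Add edge {5,6}. Now deg[5]=0, deg[6]=1.
Final: two remaining deg-1 vertices are 6, 7. Add edge {6,7}.

Answer: 1 5
3 4
2 4
2 7
5 6
6 7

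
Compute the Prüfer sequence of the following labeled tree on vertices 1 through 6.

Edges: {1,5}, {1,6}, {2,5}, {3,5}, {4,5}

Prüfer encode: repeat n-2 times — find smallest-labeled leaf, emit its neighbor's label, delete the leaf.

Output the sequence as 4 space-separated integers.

Step 1: leaves = {2,3,4,6}. Remove smallest leaf 2, emit neighbor 5.
Step 2: leaves = {3,4,6}. Remove smallest leaf 3, emit neighbor 5.
Step 3: leaves = {4,6}. Remove smallest leaf 4, emit neighbor 5.
Step 4: leaves = {5,6}. Remove smallest leaf 5, emit neighbor 1.
Done: 2 vertices remain (1, 6). Sequence = [5 5 5 1]

Answer: 5 5 5 1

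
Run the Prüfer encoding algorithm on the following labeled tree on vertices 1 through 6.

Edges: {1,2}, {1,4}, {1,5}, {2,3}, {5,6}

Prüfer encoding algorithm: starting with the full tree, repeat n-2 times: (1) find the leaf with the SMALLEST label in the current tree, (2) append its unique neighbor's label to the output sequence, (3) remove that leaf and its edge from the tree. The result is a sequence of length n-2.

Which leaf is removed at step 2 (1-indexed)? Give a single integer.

Answer: 2

Derivation:
Step 1: current leaves = {3,4,6}. Remove leaf 3 (neighbor: 2).
Step 2: current leaves = {2,4,6}. Remove leaf 2 (neighbor: 1).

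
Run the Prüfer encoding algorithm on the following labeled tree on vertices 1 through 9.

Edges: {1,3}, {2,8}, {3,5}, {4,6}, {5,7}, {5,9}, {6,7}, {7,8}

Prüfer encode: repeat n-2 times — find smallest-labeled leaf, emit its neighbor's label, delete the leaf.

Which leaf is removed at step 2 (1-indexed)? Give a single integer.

Answer: 2

Derivation:
Step 1: current leaves = {1,2,4,9}. Remove leaf 1 (neighbor: 3).
Step 2: current leaves = {2,3,4,9}. Remove leaf 2 (neighbor: 8).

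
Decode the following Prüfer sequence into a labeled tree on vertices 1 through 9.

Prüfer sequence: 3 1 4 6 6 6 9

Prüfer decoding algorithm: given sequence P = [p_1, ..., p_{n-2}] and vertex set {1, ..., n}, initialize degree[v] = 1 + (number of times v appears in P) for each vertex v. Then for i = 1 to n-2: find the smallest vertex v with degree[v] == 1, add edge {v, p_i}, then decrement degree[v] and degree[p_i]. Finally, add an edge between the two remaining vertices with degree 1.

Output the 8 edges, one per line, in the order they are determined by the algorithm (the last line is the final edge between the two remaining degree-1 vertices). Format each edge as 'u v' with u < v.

Initial degrees: {1:2, 2:1, 3:2, 4:2, 5:1, 6:4, 7:1, 8:1, 9:2}
Step 1: smallest deg-1 vertex = 2, p_1 = 3. Add edge {2,3}. Now deg[2]=0, deg[3]=1.
Step 2: smallest deg-1 vertex = 3, p_2 = 1. Add edge {1,3}. Now deg[3]=0, deg[1]=1.
Step 3: smallest deg-1 vertex = 1, p_3 = 4. Add edge {1,4}. Now deg[1]=0, deg[4]=1.
Step 4: smallest deg-1 vertex = 4, p_4 = 6. Add edge {4,6}. Now deg[4]=0, deg[6]=3.
Step 5: smallest deg-1 vertex = 5, p_5 = 6. Add edge {5,6}. Now deg[5]=0, deg[6]=2.
Step 6: smallest deg-1 vertex = 7, p_6 = 6. Add edge {6,7}. Now deg[7]=0, deg[6]=1.
Step 7: smallest deg-1 vertex = 6, p_7 = 9. Add edge {6,9}. Now deg[6]=0, deg[9]=1.
Final: two remaining deg-1 vertices are 8, 9. Add edge {8,9}.

Answer: 2 3
1 3
1 4
4 6
5 6
6 7
6 9
8 9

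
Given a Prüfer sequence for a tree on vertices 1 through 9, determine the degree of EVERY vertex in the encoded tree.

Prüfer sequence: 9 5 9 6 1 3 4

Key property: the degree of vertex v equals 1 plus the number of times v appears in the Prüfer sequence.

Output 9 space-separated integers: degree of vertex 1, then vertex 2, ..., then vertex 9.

Answer: 2 1 2 2 2 2 1 1 3

Derivation:
p_1 = 9: count[9] becomes 1
p_2 = 5: count[5] becomes 1
p_3 = 9: count[9] becomes 2
p_4 = 6: count[6] becomes 1
p_5 = 1: count[1] becomes 1
p_6 = 3: count[3] becomes 1
p_7 = 4: count[4] becomes 1
Degrees (1 + count): deg[1]=1+1=2, deg[2]=1+0=1, deg[3]=1+1=2, deg[4]=1+1=2, deg[5]=1+1=2, deg[6]=1+1=2, deg[7]=1+0=1, deg[8]=1+0=1, deg[9]=1+2=3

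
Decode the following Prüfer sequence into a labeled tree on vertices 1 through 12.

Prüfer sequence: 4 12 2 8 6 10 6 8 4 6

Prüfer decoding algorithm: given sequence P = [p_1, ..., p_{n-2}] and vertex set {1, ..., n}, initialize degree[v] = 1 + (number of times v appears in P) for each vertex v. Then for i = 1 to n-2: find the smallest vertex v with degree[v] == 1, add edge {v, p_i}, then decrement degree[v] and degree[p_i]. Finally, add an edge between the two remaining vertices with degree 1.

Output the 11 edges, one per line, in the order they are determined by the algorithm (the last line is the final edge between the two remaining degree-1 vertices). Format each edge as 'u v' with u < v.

Initial degrees: {1:1, 2:2, 3:1, 4:3, 5:1, 6:4, 7:1, 8:3, 9:1, 10:2, 11:1, 12:2}
Step 1: smallest deg-1 vertex = 1, p_1 = 4. Add edge {1,4}. Now deg[1]=0, deg[4]=2.
Step 2: smallest deg-1 vertex = 3, p_2 = 12. Add edge {3,12}. Now deg[3]=0, deg[12]=1.
Step 3: smallest deg-1 vertex = 5, p_3 = 2. Add edge {2,5}. Now deg[5]=0, deg[2]=1.
Step 4: smallest deg-1 vertex = 2, p_4 = 8. Add edge {2,8}. Now deg[2]=0, deg[8]=2.
Step 5: smallest deg-1 vertex = 7, p_5 = 6. Add edge {6,7}. Now deg[7]=0, deg[6]=3.
Step 6: smallest deg-1 vertex = 9, p_6 = 10. Add edge {9,10}. Now deg[9]=0, deg[10]=1.
Step 7: smallest deg-1 vertex = 10, p_7 = 6. Add edge {6,10}. Now deg[10]=0, deg[6]=2.
Step 8: smallest deg-1 vertex = 11, p_8 = 8. Add edge {8,11}. Now deg[11]=0, deg[8]=1.
Step 9: smallest deg-1 vertex = 8, p_9 = 4. Add edge {4,8}. Now deg[8]=0, deg[4]=1.
Step 10: smallest deg-1 vertex = 4, p_10 = 6. Add edge {4,6}. Now deg[4]=0, deg[6]=1.
Final: two remaining deg-1 vertices are 6, 12. Add edge {6,12}.

Answer: 1 4
3 12
2 5
2 8
6 7
9 10
6 10
8 11
4 8
4 6
6 12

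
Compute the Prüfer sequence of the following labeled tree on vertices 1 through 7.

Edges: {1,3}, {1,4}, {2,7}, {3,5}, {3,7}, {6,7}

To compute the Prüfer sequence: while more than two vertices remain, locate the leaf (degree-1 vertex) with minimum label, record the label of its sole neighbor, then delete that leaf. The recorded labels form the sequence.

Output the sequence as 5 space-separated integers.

Answer: 7 1 3 3 7

Derivation:
Step 1: leaves = {2,4,5,6}. Remove smallest leaf 2, emit neighbor 7.
Step 2: leaves = {4,5,6}. Remove smallest leaf 4, emit neighbor 1.
Step 3: leaves = {1,5,6}. Remove smallest leaf 1, emit neighbor 3.
Step 4: leaves = {5,6}. Remove smallest leaf 5, emit neighbor 3.
Step 5: leaves = {3,6}. Remove smallest leaf 3, emit neighbor 7.
Done: 2 vertices remain (6, 7). Sequence = [7 1 3 3 7]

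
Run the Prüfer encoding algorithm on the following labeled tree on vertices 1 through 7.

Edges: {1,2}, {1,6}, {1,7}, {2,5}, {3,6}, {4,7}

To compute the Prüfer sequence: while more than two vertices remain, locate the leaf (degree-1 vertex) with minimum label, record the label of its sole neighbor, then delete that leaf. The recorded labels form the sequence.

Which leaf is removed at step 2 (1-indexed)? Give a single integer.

Step 1: current leaves = {3,4,5}. Remove leaf 3 (neighbor: 6).
Step 2: current leaves = {4,5,6}. Remove leaf 4 (neighbor: 7).

Answer: 4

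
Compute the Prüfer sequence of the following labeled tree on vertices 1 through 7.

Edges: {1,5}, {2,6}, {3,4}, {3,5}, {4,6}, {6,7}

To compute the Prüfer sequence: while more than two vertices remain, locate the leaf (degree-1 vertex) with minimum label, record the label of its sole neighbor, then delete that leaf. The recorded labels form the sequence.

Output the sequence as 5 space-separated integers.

Step 1: leaves = {1,2,7}. Remove smallest leaf 1, emit neighbor 5.
Step 2: leaves = {2,5,7}. Remove smallest leaf 2, emit neighbor 6.
Step 3: leaves = {5,7}. Remove smallest leaf 5, emit neighbor 3.
Step 4: leaves = {3,7}. Remove smallest leaf 3, emit neighbor 4.
Step 5: leaves = {4,7}. Remove smallest leaf 4, emit neighbor 6.
Done: 2 vertices remain (6, 7). Sequence = [5 6 3 4 6]

Answer: 5 6 3 4 6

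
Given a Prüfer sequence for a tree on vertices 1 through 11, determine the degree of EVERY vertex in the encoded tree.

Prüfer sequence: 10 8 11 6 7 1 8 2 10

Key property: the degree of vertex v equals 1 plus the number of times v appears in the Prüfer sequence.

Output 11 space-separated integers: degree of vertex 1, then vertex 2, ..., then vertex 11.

p_1 = 10: count[10] becomes 1
p_2 = 8: count[8] becomes 1
p_3 = 11: count[11] becomes 1
p_4 = 6: count[6] becomes 1
p_5 = 7: count[7] becomes 1
p_6 = 1: count[1] becomes 1
p_7 = 8: count[8] becomes 2
p_8 = 2: count[2] becomes 1
p_9 = 10: count[10] becomes 2
Degrees (1 + count): deg[1]=1+1=2, deg[2]=1+1=2, deg[3]=1+0=1, deg[4]=1+0=1, deg[5]=1+0=1, deg[6]=1+1=2, deg[7]=1+1=2, deg[8]=1+2=3, deg[9]=1+0=1, deg[10]=1+2=3, deg[11]=1+1=2

Answer: 2 2 1 1 1 2 2 3 1 3 2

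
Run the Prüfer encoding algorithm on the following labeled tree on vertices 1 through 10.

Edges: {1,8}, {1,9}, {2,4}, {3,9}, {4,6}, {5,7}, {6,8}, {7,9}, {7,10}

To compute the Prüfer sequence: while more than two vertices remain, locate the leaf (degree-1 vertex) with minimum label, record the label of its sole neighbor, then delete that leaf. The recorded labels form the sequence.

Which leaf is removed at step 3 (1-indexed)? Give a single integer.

Answer: 4

Derivation:
Step 1: current leaves = {2,3,5,10}. Remove leaf 2 (neighbor: 4).
Step 2: current leaves = {3,4,5,10}. Remove leaf 3 (neighbor: 9).
Step 3: current leaves = {4,5,10}. Remove leaf 4 (neighbor: 6).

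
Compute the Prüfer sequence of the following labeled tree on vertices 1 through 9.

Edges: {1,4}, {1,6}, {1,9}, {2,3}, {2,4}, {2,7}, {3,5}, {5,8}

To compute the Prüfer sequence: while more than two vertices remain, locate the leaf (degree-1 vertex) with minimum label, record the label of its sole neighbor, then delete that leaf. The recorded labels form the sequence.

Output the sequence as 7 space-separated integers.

Answer: 1 2 5 3 2 4 1

Derivation:
Step 1: leaves = {6,7,8,9}. Remove smallest leaf 6, emit neighbor 1.
Step 2: leaves = {7,8,9}. Remove smallest leaf 7, emit neighbor 2.
Step 3: leaves = {8,9}. Remove smallest leaf 8, emit neighbor 5.
Step 4: leaves = {5,9}. Remove smallest leaf 5, emit neighbor 3.
Step 5: leaves = {3,9}. Remove smallest leaf 3, emit neighbor 2.
Step 6: leaves = {2,9}. Remove smallest leaf 2, emit neighbor 4.
Step 7: leaves = {4,9}. Remove smallest leaf 4, emit neighbor 1.
Done: 2 vertices remain (1, 9). Sequence = [1 2 5 3 2 4 1]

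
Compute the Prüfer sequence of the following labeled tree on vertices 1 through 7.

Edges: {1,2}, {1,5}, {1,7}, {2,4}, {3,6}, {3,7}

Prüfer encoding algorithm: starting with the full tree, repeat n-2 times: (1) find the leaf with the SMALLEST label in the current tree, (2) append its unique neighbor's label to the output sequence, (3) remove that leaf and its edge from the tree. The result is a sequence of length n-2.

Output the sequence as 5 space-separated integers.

Step 1: leaves = {4,5,6}. Remove smallest leaf 4, emit neighbor 2.
Step 2: leaves = {2,5,6}. Remove smallest leaf 2, emit neighbor 1.
Step 3: leaves = {5,6}. Remove smallest leaf 5, emit neighbor 1.
Step 4: leaves = {1,6}. Remove smallest leaf 1, emit neighbor 7.
Step 5: leaves = {6,7}. Remove smallest leaf 6, emit neighbor 3.
Done: 2 vertices remain (3, 7). Sequence = [2 1 1 7 3]

Answer: 2 1 1 7 3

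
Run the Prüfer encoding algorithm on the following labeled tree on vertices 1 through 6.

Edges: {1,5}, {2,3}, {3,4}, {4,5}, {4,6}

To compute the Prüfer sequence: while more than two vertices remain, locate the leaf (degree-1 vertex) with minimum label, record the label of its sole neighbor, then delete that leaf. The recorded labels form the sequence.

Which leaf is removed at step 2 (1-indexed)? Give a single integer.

Step 1: current leaves = {1,2,6}. Remove leaf 1 (neighbor: 5).
Step 2: current leaves = {2,5,6}. Remove leaf 2 (neighbor: 3).

Answer: 2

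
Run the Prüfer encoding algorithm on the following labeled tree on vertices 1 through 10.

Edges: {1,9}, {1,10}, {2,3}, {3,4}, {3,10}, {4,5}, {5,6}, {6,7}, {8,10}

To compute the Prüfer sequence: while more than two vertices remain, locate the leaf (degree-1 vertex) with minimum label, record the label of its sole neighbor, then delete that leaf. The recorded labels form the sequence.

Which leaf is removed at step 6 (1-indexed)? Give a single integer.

Answer: 3

Derivation:
Step 1: current leaves = {2,7,8,9}. Remove leaf 2 (neighbor: 3).
Step 2: current leaves = {7,8,9}. Remove leaf 7 (neighbor: 6).
Step 3: current leaves = {6,8,9}. Remove leaf 6 (neighbor: 5).
Step 4: current leaves = {5,8,9}. Remove leaf 5 (neighbor: 4).
Step 5: current leaves = {4,8,9}. Remove leaf 4 (neighbor: 3).
Step 6: current leaves = {3,8,9}. Remove leaf 3 (neighbor: 10).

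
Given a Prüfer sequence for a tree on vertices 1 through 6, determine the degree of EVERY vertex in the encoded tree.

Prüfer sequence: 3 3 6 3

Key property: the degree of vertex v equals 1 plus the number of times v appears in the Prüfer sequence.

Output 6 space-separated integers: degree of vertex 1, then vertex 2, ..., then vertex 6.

Answer: 1 1 4 1 1 2

Derivation:
p_1 = 3: count[3] becomes 1
p_2 = 3: count[3] becomes 2
p_3 = 6: count[6] becomes 1
p_4 = 3: count[3] becomes 3
Degrees (1 + count): deg[1]=1+0=1, deg[2]=1+0=1, deg[3]=1+3=4, deg[4]=1+0=1, deg[5]=1+0=1, deg[6]=1+1=2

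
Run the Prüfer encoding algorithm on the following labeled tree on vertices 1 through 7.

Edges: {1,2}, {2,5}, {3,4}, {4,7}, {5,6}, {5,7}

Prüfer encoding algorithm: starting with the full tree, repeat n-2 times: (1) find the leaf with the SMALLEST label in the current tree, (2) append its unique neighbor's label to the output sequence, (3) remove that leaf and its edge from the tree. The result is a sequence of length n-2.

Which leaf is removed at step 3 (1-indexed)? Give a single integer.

Step 1: current leaves = {1,3,6}. Remove leaf 1 (neighbor: 2).
Step 2: current leaves = {2,3,6}. Remove leaf 2 (neighbor: 5).
Step 3: current leaves = {3,6}. Remove leaf 3 (neighbor: 4).

Answer: 3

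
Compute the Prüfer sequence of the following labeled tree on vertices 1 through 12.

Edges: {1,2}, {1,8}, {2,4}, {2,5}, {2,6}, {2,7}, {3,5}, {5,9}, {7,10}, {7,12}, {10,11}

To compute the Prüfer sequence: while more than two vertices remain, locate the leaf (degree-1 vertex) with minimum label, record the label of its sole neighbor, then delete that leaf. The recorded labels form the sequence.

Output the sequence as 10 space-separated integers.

Step 1: leaves = {3,4,6,8,9,11,12}. Remove smallest leaf 3, emit neighbor 5.
Step 2: leaves = {4,6,8,9,11,12}. Remove smallest leaf 4, emit neighbor 2.
Step 3: leaves = {6,8,9,11,12}. Remove smallest leaf 6, emit neighbor 2.
Step 4: leaves = {8,9,11,12}. Remove smallest leaf 8, emit neighbor 1.
Step 5: leaves = {1,9,11,12}. Remove smallest leaf 1, emit neighbor 2.
Step 6: leaves = {9,11,12}. Remove smallest leaf 9, emit neighbor 5.
Step 7: leaves = {5,11,12}. Remove smallest leaf 5, emit neighbor 2.
Step 8: leaves = {2,11,12}. Remove smallest leaf 2, emit neighbor 7.
Step 9: leaves = {11,12}. Remove smallest leaf 11, emit neighbor 10.
Step 10: leaves = {10,12}. Remove smallest leaf 10, emit neighbor 7.
Done: 2 vertices remain (7, 12). Sequence = [5 2 2 1 2 5 2 7 10 7]

Answer: 5 2 2 1 2 5 2 7 10 7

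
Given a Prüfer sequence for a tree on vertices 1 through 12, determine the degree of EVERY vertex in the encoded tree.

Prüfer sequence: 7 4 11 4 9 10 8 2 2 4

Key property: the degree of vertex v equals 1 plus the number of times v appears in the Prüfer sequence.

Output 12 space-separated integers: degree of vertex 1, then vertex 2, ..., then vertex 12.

p_1 = 7: count[7] becomes 1
p_2 = 4: count[4] becomes 1
p_3 = 11: count[11] becomes 1
p_4 = 4: count[4] becomes 2
p_5 = 9: count[9] becomes 1
p_6 = 10: count[10] becomes 1
p_7 = 8: count[8] becomes 1
p_8 = 2: count[2] becomes 1
p_9 = 2: count[2] becomes 2
p_10 = 4: count[4] becomes 3
Degrees (1 + count): deg[1]=1+0=1, deg[2]=1+2=3, deg[3]=1+0=1, deg[4]=1+3=4, deg[5]=1+0=1, deg[6]=1+0=1, deg[7]=1+1=2, deg[8]=1+1=2, deg[9]=1+1=2, deg[10]=1+1=2, deg[11]=1+1=2, deg[12]=1+0=1

Answer: 1 3 1 4 1 1 2 2 2 2 2 1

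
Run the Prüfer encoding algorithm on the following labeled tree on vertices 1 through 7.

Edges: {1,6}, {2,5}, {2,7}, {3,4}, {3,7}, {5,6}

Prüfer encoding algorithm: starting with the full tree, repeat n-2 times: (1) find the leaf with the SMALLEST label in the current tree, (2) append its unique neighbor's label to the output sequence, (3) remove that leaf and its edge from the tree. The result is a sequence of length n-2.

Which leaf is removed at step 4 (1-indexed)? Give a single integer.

Answer: 6

Derivation:
Step 1: current leaves = {1,4}. Remove leaf 1 (neighbor: 6).
Step 2: current leaves = {4,6}. Remove leaf 4 (neighbor: 3).
Step 3: current leaves = {3,6}. Remove leaf 3 (neighbor: 7).
Step 4: current leaves = {6,7}. Remove leaf 6 (neighbor: 5).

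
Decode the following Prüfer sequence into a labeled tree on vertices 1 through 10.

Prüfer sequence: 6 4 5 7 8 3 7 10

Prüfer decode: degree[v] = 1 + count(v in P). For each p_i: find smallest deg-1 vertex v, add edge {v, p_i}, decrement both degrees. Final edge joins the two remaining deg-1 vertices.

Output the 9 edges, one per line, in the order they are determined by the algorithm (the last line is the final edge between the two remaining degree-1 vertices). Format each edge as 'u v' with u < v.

Initial degrees: {1:1, 2:1, 3:2, 4:2, 5:2, 6:2, 7:3, 8:2, 9:1, 10:2}
Step 1: smallest deg-1 vertex = 1, p_1 = 6. Add edge {1,6}. Now deg[1]=0, deg[6]=1.
Step 2: smallest deg-1 vertex = 2, p_2 = 4. Add edge {2,4}. Now deg[2]=0, deg[4]=1.
Step 3: smallest deg-1 vertex = 4, p_3 = 5. Add edge {4,5}. Now deg[4]=0, deg[5]=1.
Step 4: smallest deg-1 vertex = 5, p_4 = 7. Add edge {5,7}. Now deg[5]=0, deg[7]=2.
Step 5: smallest deg-1 vertex = 6, p_5 = 8. Add edge {6,8}. Now deg[6]=0, deg[8]=1.
Step 6: smallest deg-1 vertex = 8, p_6 = 3. Add edge {3,8}. Now deg[8]=0, deg[3]=1.
Step 7: smallest deg-1 vertex = 3, p_7 = 7. Add edge {3,7}. Now deg[3]=0, deg[7]=1.
Step 8: smallest deg-1 vertex = 7, p_8 = 10. Add edge {7,10}. Now deg[7]=0, deg[10]=1.
Final: two remaining deg-1 vertices are 9, 10. Add edge {9,10}.

Answer: 1 6
2 4
4 5
5 7
6 8
3 8
3 7
7 10
9 10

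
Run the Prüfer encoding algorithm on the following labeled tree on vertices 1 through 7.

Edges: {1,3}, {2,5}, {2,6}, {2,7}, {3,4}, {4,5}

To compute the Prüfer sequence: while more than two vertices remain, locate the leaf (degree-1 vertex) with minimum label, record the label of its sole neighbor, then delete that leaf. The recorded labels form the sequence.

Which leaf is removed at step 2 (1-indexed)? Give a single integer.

Step 1: current leaves = {1,6,7}. Remove leaf 1 (neighbor: 3).
Step 2: current leaves = {3,6,7}. Remove leaf 3 (neighbor: 4).

Answer: 3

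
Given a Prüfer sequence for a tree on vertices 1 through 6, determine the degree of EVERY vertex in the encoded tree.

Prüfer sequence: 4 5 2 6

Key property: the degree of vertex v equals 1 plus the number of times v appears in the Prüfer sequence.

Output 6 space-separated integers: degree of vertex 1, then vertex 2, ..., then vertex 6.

Answer: 1 2 1 2 2 2

Derivation:
p_1 = 4: count[4] becomes 1
p_2 = 5: count[5] becomes 1
p_3 = 2: count[2] becomes 1
p_4 = 6: count[6] becomes 1
Degrees (1 + count): deg[1]=1+0=1, deg[2]=1+1=2, deg[3]=1+0=1, deg[4]=1+1=2, deg[5]=1+1=2, deg[6]=1+1=2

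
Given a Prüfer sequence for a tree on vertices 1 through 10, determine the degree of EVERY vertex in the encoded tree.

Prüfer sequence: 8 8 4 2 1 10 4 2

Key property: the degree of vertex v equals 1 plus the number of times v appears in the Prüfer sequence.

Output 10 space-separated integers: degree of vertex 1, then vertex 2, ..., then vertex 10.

Answer: 2 3 1 3 1 1 1 3 1 2

Derivation:
p_1 = 8: count[8] becomes 1
p_2 = 8: count[8] becomes 2
p_3 = 4: count[4] becomes 1
p_4 = 2: count[2] becomes 1
p_5 = 1: count[1] becomes 1
p_6 = 10: count[10] becomes 1
p_7 = 4: count[4] becomes 2
p_8 = 2: count[2] becomes 2
Degrees (1 + count): deg[1]=1+1=2, deg[2]=1+2=3, deg[3]=1+0=1, deg[4]=1+2=3, deg[5]=1+0=1, deg[6]=1+0=1, deg[7]=1+0=1, deg[8]=1+2=3, deg[9]=1+0=1, deg[10]=1+1=2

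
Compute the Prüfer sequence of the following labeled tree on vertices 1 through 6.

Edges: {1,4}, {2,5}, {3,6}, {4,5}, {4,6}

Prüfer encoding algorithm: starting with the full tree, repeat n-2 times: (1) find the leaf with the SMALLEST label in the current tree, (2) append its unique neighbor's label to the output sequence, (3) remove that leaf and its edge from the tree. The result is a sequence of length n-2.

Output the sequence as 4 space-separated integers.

Answer: 4 5 6 4

Derivation:
Step 1: leaves = {1,2,3}. Remove smallest leaf 1, emit neighbor 4.
Step 2: leaves = {2,3}. Remove smallest leaf 2, emit neighbor 5.
Step 3: leaves = {3,5}. Remove smallest leaf 3, emit neighbor 6.
Step 4: leaves = {5,6}. Remove smallest leaf 5, emit neighbor 4.
Done: 2 vertices remain (4, 6). Sequence = [4 5 6 4]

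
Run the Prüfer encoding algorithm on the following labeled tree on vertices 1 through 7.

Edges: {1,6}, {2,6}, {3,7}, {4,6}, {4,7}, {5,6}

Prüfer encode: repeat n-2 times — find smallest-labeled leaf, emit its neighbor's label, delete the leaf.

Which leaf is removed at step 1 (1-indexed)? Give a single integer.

Answer: 1

Derivation:
Step 1: current leaves = {1,2,3,5}. Remove leaf 1 (neighbor: 6).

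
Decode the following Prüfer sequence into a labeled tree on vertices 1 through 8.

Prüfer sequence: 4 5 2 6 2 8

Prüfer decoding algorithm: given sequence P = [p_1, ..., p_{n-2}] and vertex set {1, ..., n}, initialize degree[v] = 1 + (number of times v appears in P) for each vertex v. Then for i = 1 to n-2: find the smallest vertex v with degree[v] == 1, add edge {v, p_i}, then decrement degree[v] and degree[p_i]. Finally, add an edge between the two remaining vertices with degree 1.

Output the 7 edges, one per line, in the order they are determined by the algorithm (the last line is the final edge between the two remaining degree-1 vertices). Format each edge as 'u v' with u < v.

Answer: 1 4
3 5
2 4
5 6
2 6
2 8
7 8

Derivation:
Initial degrees: {1:1, 2:3, 3:1, 4:2, 5:2, 6:2, 7:1, 8:2}
Step 1: smallest deg-1 vertex = 1, p_1 = 4. Add edge {1,4}. Now deg[1]=0, deg[4]=1.
Step 2: smallest deg-1 vertex = 3, p_2 = 5. Add edge {3,5}. Now deg[3]=0, deg[5]=1.
Step 3: smallest deg-1 vertex = 4, p_3 = 2. Add edge {2,4}. Now deg[4]=0, deg[2]=2.
Step 4: smallest deg-1 vertex = 5, p_4 = 6. Add edge {5,6}. Now deg[5]=0, deg[6]=1.
Step 5: smallest deg-1 vertex = 6, p_5 = 2. Add edge {2,6}. Now deg[6]=0, deg[2]=1.
Step 6: smallest deg-1 vertex = 2, p_6 = 8. Add edge {2,8}. Now deg[2]=0, deg[8]=1.
Final: two remaining deg-1 vertices are 7, 8. Add edge {7,8}.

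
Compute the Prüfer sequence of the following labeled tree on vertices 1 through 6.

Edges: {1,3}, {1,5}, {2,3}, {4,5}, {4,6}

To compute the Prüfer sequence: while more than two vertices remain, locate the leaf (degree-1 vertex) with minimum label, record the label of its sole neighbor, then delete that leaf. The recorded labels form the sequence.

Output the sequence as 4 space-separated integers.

Step 1: leaves = {2,6}. Remove smallest leaf 2, emit neighbor 3.
Step 2: leaves = {3,6}. Remove smallest leaf 3, emit neighbor 1.
Step 3: leaves = {1,6}. Remove smallest leaf 1, emit neighbor 5.
Step 4: leaves = {5,6}. Remove smallest leaf 5, emit neighbor 4.
Done: 2 vertices remain (4, 6). Sequence = [3 1 5 4]

Answer: 3 1 5 4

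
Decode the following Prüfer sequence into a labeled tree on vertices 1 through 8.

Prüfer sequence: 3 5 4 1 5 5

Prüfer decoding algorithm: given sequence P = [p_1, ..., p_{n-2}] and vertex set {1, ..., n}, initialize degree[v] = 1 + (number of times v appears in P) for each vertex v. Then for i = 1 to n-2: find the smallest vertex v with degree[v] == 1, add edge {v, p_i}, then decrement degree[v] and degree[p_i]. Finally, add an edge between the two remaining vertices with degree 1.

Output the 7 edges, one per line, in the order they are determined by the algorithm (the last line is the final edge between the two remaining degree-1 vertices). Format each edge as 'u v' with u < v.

Answer: 2 3
3 5
4 6
1 4
1 5
5 7
5 8

Derivation:
Initial degrees: {1:2, 2:1, 3:2, 4:2, 5:4, 6:1, 7:1, 8:1}
Step 1: smallest deg-1 vertex = 2, p_1 = 3. Add edge {2,3}. Now deg[2]=0, deg[3]=1.
Step 2: smallest deg-1 vertex = 3, p_2 = 5. Add edge {3,5}. Now deg[3]=0, deg[5]=3.
Step 3: smallest deg-1 vertex = 6, p_3 = 4. Add edge {4,6}. Now deg[6]=0, deg[4]=1.
Step 4: smallest deg-1 vertex = 4, p_4 = 1. Add edge {1,4}. Now deg[4]=0, deg[1]=1.
Step 5: smallest deg-1 vertex = 1, p_5 = 5. Add edge {1,5}. Now deg[1]=0, deg[5]=2.
Step 6: smallest deg-1 vertex = 7, p_6 = 5. Add edge {5,7}. Now deg[7]=0, deg[5]=1.
Final: two remaining deg-1 vertices are 5, 8. Add edge {5,8}.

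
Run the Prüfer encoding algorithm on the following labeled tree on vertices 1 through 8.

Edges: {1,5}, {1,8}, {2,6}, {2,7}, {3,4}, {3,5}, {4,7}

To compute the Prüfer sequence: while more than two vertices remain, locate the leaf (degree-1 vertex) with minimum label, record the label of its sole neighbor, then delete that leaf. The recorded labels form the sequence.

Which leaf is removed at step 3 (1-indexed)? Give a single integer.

Answer: 7

Derivation:
Step 1: current leaves = {6,8}. Remove leaf 6 (neighbor: 2).
Step 2: current leaves = {2,8}. Remove leaf 2 (neighbor: 7).
Step 3: current leaves = {7,8}. Remove leaf 7 (neighbor: 4).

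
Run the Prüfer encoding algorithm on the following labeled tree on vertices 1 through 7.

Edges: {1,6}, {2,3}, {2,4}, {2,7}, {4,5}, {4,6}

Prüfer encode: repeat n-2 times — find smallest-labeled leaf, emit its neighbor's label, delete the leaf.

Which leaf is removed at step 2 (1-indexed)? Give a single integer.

Answer: 3

Derivation:
Step 1: current leaves = {1,3,5,7}. Remove leaf 1 (neighbor: 6).
Step 2: current leaves = {3,5,6,7}. Remove leaf 3 (neighbor: 2).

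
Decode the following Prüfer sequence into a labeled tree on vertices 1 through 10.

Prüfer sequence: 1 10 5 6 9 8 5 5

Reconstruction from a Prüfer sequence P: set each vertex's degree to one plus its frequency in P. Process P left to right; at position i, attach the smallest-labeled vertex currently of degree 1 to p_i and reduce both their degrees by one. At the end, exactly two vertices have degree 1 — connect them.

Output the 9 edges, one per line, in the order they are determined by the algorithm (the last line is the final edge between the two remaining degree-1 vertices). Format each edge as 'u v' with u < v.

Initial degrees: {1:2, 2:1, 3:1, 4:1, 5:4, 6:2, 7:1, 8:2, 9:2, 10:2}
Step 1: smallest deg-1 vertex = 2, p_1 = 1. Add edge {1,2}. Now deg[2]=0, deg[1]=1.
Step 2: smallest deg-1 vertex = 1, p_2 = 10. Add edge {1,10}. Now deg[1]=0, deg[10]=1.
Step 3: smallest deg-1 vertex = 3, p_3 = 5. Add edge {3,5}. Now deg[3]=0, deg[5]=3.
Step 4: smallest deg-1 vertex = 4, p_4 = 6. Add edge {4,6}. Now deg[4]=0, deg[6]=1.
Step 5: smallest deg-1 vertex = 6, p_5 = 9. Add edge {6,9}. Now deg[6]=0, deg[9]=1.
Step 6: smallest deg-1 vertex = 7, p_6 = 8. Add edge {7,8}. Now deg[7]=0, deg[8]=1.
Step 7: smallest deg-1 vertex = 8, p_7 = 5. Add edge {5,8}. Now deg[8]=0, deg[5]=2.
Step 8: smallest deg-1 vertex = 9, p_8 = 5. Add edge {5,9}. Now deg[9]=0, deg[5]=1.
Final: two remaining deg-1 vertices are 5, 10. Add edge {5,10}.

Answer: 1 2
1 10
3 5
4 6
6 9
7 8
5 8
5 9
5 10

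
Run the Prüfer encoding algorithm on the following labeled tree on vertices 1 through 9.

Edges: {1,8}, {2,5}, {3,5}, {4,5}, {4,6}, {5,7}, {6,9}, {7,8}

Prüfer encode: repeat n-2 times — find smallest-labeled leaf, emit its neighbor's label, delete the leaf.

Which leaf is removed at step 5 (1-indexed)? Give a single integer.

Answer: 7

Derivation:
Step 1: current leaves = {1,2,3,9}. Remove leaf 1 (neighbor: 8).
Step 2: current leaves = {2,3,8,9}. Remove leaf 2 (neighbor: 5).
Step 3: current leaves = {3,8,9}. Remove leaf 3 (neighbor: 5).
Step 4: current leaves = {8,9}. Remove leaf 8 (neighbor: 7).
Step 5: current leaves = {7,9}. Remove leaf 7 (neighbor: 5).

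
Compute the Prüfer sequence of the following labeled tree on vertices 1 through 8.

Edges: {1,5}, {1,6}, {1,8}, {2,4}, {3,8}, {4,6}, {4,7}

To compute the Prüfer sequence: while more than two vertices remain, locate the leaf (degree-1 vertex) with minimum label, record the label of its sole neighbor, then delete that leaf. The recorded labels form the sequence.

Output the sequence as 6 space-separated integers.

Step 1: leaves = {2,3,5,7}. Remove smallest leaf 2, emit neighbor 4.
Step 2: leaves = {3,5,7}. Remove smallest leaf 3, emit neighbor 8.
Step 3: leaves = {5,7,8}. Remove smallest leaf 5, emit neighbor 1.
Step 4: leaves = {7,8}. Remove smallest leaf 7, emit neighbor 4.
Step 5: leaves = {4,8}. Remove smallest leaf 4, emit neighbor 6.
Step 6: leaves = {6,8}. Remove smallest leaf 6, emit neighbor 1.
Done: 2 vertices remain (1, 8). Sequence = [4 8 1 4 6 1]

Answer: 4 8 1 4 6 1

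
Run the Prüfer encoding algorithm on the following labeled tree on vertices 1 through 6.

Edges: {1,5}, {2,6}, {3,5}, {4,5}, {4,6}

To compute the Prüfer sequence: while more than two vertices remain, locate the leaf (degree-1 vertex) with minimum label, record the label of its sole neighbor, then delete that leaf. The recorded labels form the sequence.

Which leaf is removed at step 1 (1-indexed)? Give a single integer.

Answer: 1

Derivation:
Step 1: current leaves = {1,2,3}. Remove leaf 1 (neighbor: 5).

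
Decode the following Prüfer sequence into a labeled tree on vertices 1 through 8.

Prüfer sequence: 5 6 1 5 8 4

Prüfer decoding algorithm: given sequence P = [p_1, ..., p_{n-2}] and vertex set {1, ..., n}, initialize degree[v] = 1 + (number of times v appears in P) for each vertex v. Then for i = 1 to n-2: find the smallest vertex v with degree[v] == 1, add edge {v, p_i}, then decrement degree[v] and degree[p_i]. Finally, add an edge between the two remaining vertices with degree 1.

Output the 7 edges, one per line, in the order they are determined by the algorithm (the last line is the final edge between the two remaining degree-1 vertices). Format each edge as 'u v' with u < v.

Answer: 2 5
3 6
1 6
1 5
5 8
4 7
4 8

Derivation:
Initial degrees: {1:2, 2:1, 3:1, 4:2, 5:3, 6:2, 7:1, 8:2}
Step 1: smallest deg-1 vertex = 2, p_1 = 5. Add edge {2,5}. Now deg[2]=0, deg[5]=2.
Step 2: smallest deg-1 vertex = 3, p_2 = 6. Add edge {3,6}. Now deg[3]=0, deg[6]=1.
Step 3: smallest deg-1 vertex = 6, p_3 = 1. Add edge {1,6}. Now deg[6]=0, deg[1]=1.
Step 4: smallest deg-1 vertex = 1, p_4 = 5. Add edge {1,5}. Now deg[1]=0, deg[5]=1.
Step 5: smallest deg-1 vertex = 5, p_5 = 8. Add edge {5,8}. Now deg[5]=0, deg[8]=1.
Step 6: smallest deg-1 vertex = 7, p_6 = 4. Add edge {4,7}. Now deg[7]=0, deg[4]=1.
Final: two remaining deg-1 vertices are 4, 8. Add edge {4,8}.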